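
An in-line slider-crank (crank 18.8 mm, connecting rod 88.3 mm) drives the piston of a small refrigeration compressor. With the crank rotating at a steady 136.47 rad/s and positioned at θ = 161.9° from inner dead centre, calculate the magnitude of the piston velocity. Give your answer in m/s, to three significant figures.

ω = 136.5 rad/s
For an in-line slider-crank, x = r cosθ + √(L² − r² sin²θ), so v = −rω sinθ·[1 + r cosθ/√(L² − r² sin²θ)].
With r = 0.0188 m, L = 0.0883 m, θ = 161.9°: √(L² − r² sin²θ) = 0.088107 m.
v = −0.0188·136.5·0.31068·[1 + 0.0188·-0.95052/0.088107] = -0.63542 m/s.
|v| = 0.63542 m/s.

0.635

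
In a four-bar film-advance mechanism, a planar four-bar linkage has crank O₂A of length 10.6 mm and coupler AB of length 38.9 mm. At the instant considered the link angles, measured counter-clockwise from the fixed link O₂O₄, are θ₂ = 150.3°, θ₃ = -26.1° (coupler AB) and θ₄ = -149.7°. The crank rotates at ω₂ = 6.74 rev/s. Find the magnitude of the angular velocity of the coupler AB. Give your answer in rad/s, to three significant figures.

12.0

ω₂ = 42.35 rad/s (from 6.74 rev/s).
Differentiating the loop-closure r₂e^{iθ₂}+r₃e^{iθ₃}=r₁+r₄e^{iθ₄} gives r₂ω₂e^{iθ₂}+r₃ω₃e^{iθ₃}=r₄ω₄e^{iθ₄}.
Eliminating the other unknown: ω₃ = r₂ω₂ sin(θ₄−θ₂) / [r₃ sin(θ₃−θ₄)].
Numerator sine = +0.86603; denominator sine = +0.83292.
Result = 0.0106·42.35·(+0.86603) / (0.0389·(+0.83292)) = +11.998 rad/s; magnitude 11.998 rad/s.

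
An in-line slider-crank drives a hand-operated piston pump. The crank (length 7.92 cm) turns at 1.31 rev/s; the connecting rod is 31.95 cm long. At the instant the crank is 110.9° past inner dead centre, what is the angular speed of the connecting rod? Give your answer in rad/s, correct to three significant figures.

ω = 8.231 rad/s (converted from 1.31 rev/s).
The rod makes angle φ with the slider axis where L sinφ = r sinθ; differentiating, L cosφ·φ̇ = r ω cosθ.
L cosφ = √(L² − r² sin²θ) = 0.31081 m.
|ω_rod| = r ω |cosθ| / √(L² − r² sin²θ) = 0.0792·8.231·0.35674/0.31081 = 0.74821 rad/s.

0.748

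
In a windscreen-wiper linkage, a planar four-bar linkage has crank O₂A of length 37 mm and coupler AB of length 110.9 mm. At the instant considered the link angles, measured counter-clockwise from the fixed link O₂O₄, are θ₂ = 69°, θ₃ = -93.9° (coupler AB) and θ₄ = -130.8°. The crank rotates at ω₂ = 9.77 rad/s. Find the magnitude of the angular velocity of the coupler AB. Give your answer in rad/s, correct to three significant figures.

ω₂ = 9.77 rad/s
Differentiating the loop-closure r₂e^{iθ₂}+r₃e^{iθ₃}=r₁+r₄e^{iθ₄} gives r₂ω₂e^{iθ₂}+r₃ω₃e^{iθ₃}=r₄ω₄e^{iθ₄}.
Eliminating the other unknown: ω₃ = r₂ω₂ sin(θ₄−θ₂) / [r₃ sin(θ₃−θ₄)].
Numerator sine = +0.33874; denominator sine = +0.60042.
Result = 0.037·9.77·(+0.33874) / (0.1109·(+0.60042)) = +1.839 rad/s; magnitude 1.839 rad/s.

1.84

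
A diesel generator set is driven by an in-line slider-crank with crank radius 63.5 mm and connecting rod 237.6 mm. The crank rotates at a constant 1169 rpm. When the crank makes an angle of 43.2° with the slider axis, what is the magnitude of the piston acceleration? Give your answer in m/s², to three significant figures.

ω = 2π·1169/60 = 122.4 rad/s
x(θ) = r cosθ + √(L² − r² sin²θ); with ω constant, a = ω²·d²x/dθ².
d²x/dθ² = −r cosθ − r²(cos2θ)/√u − r⁴ sin²2θ/(4u^{3/2}),  u = L² − r² sin²θ = 0.0545642 m².
Substituting r = 0.0635 m, L = 0.2376 m, θ = 43.2°: d²x/dθ² = -0.047691 m.
a = ω²·d²x/dθ² = (122.4)²·(-0.047691) = -714.7 m/s²;  |a| = 714.7 m/s².

715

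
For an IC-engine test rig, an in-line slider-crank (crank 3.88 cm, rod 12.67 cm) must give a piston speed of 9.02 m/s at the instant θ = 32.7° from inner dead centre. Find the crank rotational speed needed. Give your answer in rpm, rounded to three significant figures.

For an in-line slider-crank, |v_piston| = rω|sinθ|·[1 + r cosθ/√(L² − r² sin²θ)].
With r = 0.0388 m, L = 0.1267 m, θ = 32.7°: the bracketed kinematic factor |dx/dθ| = 0.026439 m.
ω = v/|dx/dθ| = 9.02/0.026439 = 341.17 rad/s.
N = 60ω/(2π) = 3257.9 rpm.

3260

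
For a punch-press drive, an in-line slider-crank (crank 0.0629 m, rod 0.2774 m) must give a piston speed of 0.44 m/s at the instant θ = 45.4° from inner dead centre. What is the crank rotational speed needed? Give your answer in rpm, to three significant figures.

80.8

For an in-line slider-crank, |v_piston| = rω|sinθ|·[1 + r cosθ/√(L² − r² sin²θ)].
With r = 0.0629 m, L = 0.2774 m, θ = 45.4°: the bracketed kinematic factor |dx/dθ| = 0.052012 m.
ω = v/|dx/dθ| = 0.44/0.052012 = 8.4596 rad/s.
N = 60ω/(2π) = 80.783 rpm.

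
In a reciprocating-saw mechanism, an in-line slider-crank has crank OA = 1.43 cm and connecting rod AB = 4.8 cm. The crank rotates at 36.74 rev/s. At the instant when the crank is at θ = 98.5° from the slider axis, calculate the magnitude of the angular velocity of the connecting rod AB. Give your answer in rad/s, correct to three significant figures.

ω = 230.8 rad/s (converted from 36.74 rev/s).
The rod makes angle φ with the slider axis where L sinφ = r sinθ; differentiating, L cosφ·φ̇ = r ω cosθ.
L cosφ = √(L² − r² sin²θ) = 0.045869 m.
|ω_rod| = r ω |cosθ| / √(L² − r² sin²θ) = 0.0143·230.8·0.14781/0.045869 = 10.637 rad/s.

10.6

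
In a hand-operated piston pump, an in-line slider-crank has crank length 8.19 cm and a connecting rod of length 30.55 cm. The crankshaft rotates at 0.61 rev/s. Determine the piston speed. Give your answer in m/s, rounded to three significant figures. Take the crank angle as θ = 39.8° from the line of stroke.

ω = 2π·0.61 = 3.833 rad/s
For an in-line slider-crank, x = r cosθ + √(L² − r² sin²θ), so v = −rω sinθ·[1 + r cosθ/√(L² − r² sin²θ)].
With r = 0.0819 m, L = 0.3055 m, θ = 39.8°: √(L² − r² sin²θ) = 0.30097 m.
v = −0.0819·3.833·0.64011·[1 + 0.0819·0.76828/0.30097] = -0.24294 m/s.
|v| = 0.24294 m/s.

0.243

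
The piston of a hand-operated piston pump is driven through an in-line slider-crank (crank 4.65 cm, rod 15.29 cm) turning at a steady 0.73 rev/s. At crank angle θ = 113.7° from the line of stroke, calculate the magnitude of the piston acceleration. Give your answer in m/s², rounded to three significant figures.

ω = 2π·0.73 = 4.587 rad/s
x(θ) = r cosθ + √(L² − r² sin²θ); with ω constant, a = ω²·d²x/dθ².
d²x/dθ² = −r cosθ − r²(cos2θ)/√u − r⁴ sin²2θ/(4u^{3/2}),  u = L² − r² sin²θ = 0.0215655 m².
Substituting r = 0.0465 m, L = 0.1529 m, θ = 113.7°: d²x/dθ² = +0.028457 m.
a = ω²·d²x/dθ² = (4.587)²·(+0.028457) = +0.59868 m/s²;  |a| = 0.59868 m/s².

0.599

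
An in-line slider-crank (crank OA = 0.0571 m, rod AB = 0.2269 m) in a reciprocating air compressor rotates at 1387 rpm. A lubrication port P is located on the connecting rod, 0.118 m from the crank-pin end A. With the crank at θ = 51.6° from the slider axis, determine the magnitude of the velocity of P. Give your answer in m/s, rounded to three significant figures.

ω = 145.2 rad/s.  Crank-pin speed |V_A| = rω = 8.2936 m/s, perpendicular to OA.
Rod angle: sinφ = −(r/L) sinθ ⇒ φ = -11.374°; ω_rod = −rω cosθ/√(L²−r²sin²θ) = -23.159 rad/s.
V_P = V_A + ω_rod × AP, with AP = 0.118 m along the rod.
Components: V_Px = −rω sinθ − a·ω_rod·sinφ = -7.0386 m/s;  V_Py = rω cosθ + a·ω_rod·cosφ = +2.4725 m/s.
|V_P| = √(V_Px² + V_Py²) = 7.4602 m/s.

7.46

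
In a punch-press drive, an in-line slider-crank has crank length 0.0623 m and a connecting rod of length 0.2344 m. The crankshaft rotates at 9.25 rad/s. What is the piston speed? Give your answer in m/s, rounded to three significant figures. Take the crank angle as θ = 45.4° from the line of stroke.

ω = 9.25 rad/s
For an in-line slider-crank, x = r cosθ + √(L² − r² sin²θ), so v = −rω sinθ·[1 + r cosθ/√(L² − r² sin²θ)].
With r = 0.0623 m, L = 0.2344 m, θ = 45.4°: √(L² − r² sin²θ) = 0.23016 m.
v = −0.0623·9.25·0.71203·[1 + 0.0623·0.70215/0.23016] = -0.48831 m/s.
|v| = 0.48831 m/s.

0.488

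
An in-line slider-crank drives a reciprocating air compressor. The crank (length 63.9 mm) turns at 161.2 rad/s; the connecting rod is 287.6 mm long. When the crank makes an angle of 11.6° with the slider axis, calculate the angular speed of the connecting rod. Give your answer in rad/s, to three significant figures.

ω = 161.2 rad/s
The rod makes angle φ with the slider axis where L sinφ = r sinθ; differentiating, L cosφ·φ̇ = r ω cosθ.
L cosφ = √(L² − r² sin²θ) = 0.28731 m.
|ω_rod| = r ω |cosθ| / √(L² − r² sin²θ) = 0.0639·161.2·0.97958/0.28731 = 35.12 rad/s.

35.1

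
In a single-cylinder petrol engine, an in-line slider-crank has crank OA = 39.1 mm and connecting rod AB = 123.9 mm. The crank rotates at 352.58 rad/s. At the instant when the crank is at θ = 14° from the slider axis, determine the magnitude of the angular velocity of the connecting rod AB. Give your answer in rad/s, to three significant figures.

108

ω = 352.6 rad/s
The rod makes angle φ with the slider axis where L sinφ = r sinθ; differentiating, L cosφ·φ̇ = r ω cosθ.
L cosφ = √(L² − r² sin²θ) = 0.12354 m.
|ω_rod| = r ω |cosθ| / √(L² − r² sin²θ) = 0.0391·352.6·0.97030/0.12354 = 108.28 rad/s.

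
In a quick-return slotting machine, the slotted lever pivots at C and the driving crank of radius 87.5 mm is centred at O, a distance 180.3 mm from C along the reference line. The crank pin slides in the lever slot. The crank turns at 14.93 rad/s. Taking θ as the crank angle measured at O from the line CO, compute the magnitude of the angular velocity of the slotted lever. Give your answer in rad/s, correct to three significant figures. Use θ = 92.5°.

2.68

ω = 14.93 rad/s
Crank pin A relative to C: A = (d + r cosθ, r sinθ); lever angle φ = atan2(r sinθ, d + r cosθ).
Differentiating tanφ: φ̇ = rω(d cosθ + r)/(d² + r² + 2dr cosθ).
d² + r² + 2dr cosθ = |CA|² = 0.038788 m²;  d cosθ + r = +0.079635 m.
|ω_lever| = |0.0875·14.93·+0.079635| / 0.038788 = 2.6821 rad/s.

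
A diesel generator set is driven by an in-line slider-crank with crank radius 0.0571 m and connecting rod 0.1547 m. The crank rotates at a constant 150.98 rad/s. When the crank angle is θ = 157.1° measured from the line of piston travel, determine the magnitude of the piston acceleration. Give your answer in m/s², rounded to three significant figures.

ω = 151 rad/s
x(θ) = r cosθ + √(L² − r² sin²θ); with ω constant, a = ω²·d²x/dθ².
d²x/dθ² = −r cosθ − r²(cos2θ)/√u − r⁴ sin²2θ/(4u^{3/2}),  u = L² − r² sin²θ = 0.0234384 m².
Substituting r = 0.0571 m, L = 0.1547 m, θ = 157.1°: d²x/dθ² = +0.037372 m.
a = ω²·d²x/dθ² = (151)²·(+0.037372) = +851.89 m/s²;  |a| = 851.89 m/s².

852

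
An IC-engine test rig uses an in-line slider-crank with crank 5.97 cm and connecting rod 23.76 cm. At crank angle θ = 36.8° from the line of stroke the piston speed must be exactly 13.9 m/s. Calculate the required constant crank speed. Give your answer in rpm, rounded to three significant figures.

3080

For an in-line slider-crank, |v_piston| = rω|sinθ|·[1 + r cosθ/√(L² − r² sin²θ)].
With r = 0.0597 m, L = 0.2376 m, θ = 36.8°: the bracketed kinematic factor |dx/dθ| = 0.04304 m.
ω = v/|dx/dθ| = 13.9/0.04304 = 322.96 rad/s.
N = 60ω/(2π) = 3084 rpm.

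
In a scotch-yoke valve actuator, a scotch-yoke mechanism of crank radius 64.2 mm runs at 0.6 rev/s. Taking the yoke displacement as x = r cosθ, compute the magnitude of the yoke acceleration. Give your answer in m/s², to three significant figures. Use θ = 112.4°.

ω = 3.77 rad/s (from 0.6 rev/s).
x = r cosθ ⇒ ẍ = −rω² cosθ (ω constant).
|a| = rω²|cosθ| = 0.0642·(3.77)²·|cos 112.4°| = 0.3477 m/s².

0.348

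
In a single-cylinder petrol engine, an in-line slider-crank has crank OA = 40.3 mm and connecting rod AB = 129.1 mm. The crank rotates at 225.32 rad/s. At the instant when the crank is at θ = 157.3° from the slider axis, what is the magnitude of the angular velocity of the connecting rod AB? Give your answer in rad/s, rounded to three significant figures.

65.4

ω = 225.3 rad/s
The rod makes angle φ with the slider axis where L sinφ = r sinθ; differentiating, L cosφ·φ̇ = r ω cosθ.
L cosφ = √(L² − r² sin²θ) = 0.12816 m.
|ω_rod| = r ω |cosθ| / √(L² − r² sin²θ) = 0.0403·225.3·0.92254/0.12816 = 65.364 rad/s.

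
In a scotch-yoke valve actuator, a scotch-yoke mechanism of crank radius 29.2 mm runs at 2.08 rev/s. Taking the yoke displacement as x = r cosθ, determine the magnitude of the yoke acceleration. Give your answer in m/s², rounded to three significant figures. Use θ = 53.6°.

2.96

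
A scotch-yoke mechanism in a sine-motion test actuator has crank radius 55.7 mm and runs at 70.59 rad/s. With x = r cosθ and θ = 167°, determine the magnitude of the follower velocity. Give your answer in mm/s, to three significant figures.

ω = 70.59 rad/s
x = r cosθ ⇒ ẋ = −rω sinθ.
|v| = rω|sinθ| = 0.0557·70.59·|sin 167°| = 0.88448 m/s = 884.48 mm/s.

884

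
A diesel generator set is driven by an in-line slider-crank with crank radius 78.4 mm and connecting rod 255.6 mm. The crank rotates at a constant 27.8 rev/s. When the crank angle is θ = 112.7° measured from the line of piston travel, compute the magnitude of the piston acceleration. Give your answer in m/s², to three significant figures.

ω = 2π·27.8 = 174.7 rad/s
x(θ) = r cosθ + √(L² − r² sin²θ); with ω constant, a = ω²·d²x/dθ².
d²x/dθ² = −r cosθ − r²(cos2θ)/√u − r⁴ sin²2θ/(4u^{3/2}),  u = L² − r² sin²θ = 0.0601002 m².
Substituting r = 0.0784 m, L = 0.2556 m, θ = 112.7°: d²x/dθ² = +0.047535 m.
a = ω²·d²x/dθ² = (174.7)²·(+0.047535) = +1450.3 m/s²;  |a| = 1450.3 m/s².

1450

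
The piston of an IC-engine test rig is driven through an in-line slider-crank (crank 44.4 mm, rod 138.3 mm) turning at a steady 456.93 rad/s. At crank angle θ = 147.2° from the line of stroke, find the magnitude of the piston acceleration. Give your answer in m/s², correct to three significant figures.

6480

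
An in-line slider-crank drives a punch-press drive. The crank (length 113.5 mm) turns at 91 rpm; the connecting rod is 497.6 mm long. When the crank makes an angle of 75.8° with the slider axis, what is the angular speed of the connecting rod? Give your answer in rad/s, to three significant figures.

ω = 9.529 rad/s (converted from 91 rpm).
The rod makes angle φ with the slider axis where L sinφ = r sinθ; differentiating, L cosφ·φ̇ = r ω cosθ.
L cosφ = √(L² − r² sin²θ) = 0.48528 m.
|ω_rod| = r ω |cosθ| / √(L² − r² sin²θ) = 0.1135·9.529·0.24531/0.48528 = 0.54674 rad/s.

0.547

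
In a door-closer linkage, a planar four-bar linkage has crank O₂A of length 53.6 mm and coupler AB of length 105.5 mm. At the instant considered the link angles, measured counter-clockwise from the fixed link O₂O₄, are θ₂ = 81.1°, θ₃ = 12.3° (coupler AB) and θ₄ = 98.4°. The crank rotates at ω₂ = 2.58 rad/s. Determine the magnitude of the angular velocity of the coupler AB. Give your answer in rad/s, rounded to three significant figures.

ω₂ = 2.58 rad/s
Differentiating the loop-closure r₂e^{iθ₂}+r₃e^{iθ₃}=r₁+r₄e^{iθ₄} gives r₂ω₂e^{iθ₂}+r₃ω₃e^{iθ₃}=r₄ω₄e^{iθ₄}.
Eliminating the other unknown: ω₃ = r₂ω₂ sin(θ₄−θ₂) / [r₃ sin(θ₃−θ₄)].
Numerator sine = +0.29737; denominator sine = -0.99768.
Result = 0.0536·2.58·(+0.29737) / (0.1055·(-0.99768)) = -0.3907 rad/s; magnitude 0.3907 rad/s.

0.391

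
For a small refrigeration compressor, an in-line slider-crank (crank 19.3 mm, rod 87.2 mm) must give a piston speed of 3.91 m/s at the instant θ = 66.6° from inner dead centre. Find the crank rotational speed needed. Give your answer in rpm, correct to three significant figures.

For an in-line slider-crank, |v_piston| = rω|sinθ|·[1 + r cosθ/√(L² − r² sin²θ)].
With r = 0.0193 m, L = 0.0872 m, θ = 66.6°: the bracketed kinematic factor |dx/dθ| = 0.019303 m.
ω = v/|dx/dθ| = 3.91/0.019303 = 202.56 rad/s.
N = 60ω/(2π) = 1934.3 rpm.

1930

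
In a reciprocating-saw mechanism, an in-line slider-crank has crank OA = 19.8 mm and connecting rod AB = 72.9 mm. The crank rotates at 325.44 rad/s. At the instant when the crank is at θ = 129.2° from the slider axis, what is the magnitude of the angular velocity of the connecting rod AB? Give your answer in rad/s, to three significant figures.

57.1

ω = 325.4 rad/s
The rod makes angle φ with the slider axis where L sinφ = r sinθ; differentiating, L cosφ·φ̇ = r ω cosθ.
L cosφ = √(L² − r² sin²θ) = 0.071267 m.
|ω_rod| = r ω |cosθ| / √(L² − r² sin²θ) = 0.0198·325.4·0.63203/0.071267 = 57.146 rad/s.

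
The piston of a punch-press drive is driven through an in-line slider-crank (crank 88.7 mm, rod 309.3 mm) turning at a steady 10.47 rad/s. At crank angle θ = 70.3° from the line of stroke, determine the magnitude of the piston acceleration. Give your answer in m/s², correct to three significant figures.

1.07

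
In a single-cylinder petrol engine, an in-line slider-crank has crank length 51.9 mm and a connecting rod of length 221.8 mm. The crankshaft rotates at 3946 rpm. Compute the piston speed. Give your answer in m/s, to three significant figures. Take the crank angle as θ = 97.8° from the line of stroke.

20.6

ω = 2π·3946/60 = 413.2 rad/s
For an in-line slider-crank, x = r cosθ + √(L² − r² sin²θ), so v = −rω sinθ·[1 + r cosθ/√(L² − r² sin²θ)].
With r = 0.0519 m, L = 0.2218 m, θ = 97.8°: √(L² − r² sin²θ) = 0.21576 m.
v = −0.0519·413.2·0.99075·[1 + 0.0519·-0.13572/0.21576] = -20.554 m/s.
|v| = 20.554 m/s.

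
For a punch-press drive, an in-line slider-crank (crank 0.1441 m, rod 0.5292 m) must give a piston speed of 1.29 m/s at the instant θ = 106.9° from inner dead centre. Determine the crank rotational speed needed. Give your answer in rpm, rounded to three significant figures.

97.3

For an in-line slider-crank, |v_piston| = rω|sinθ|·[1 + r cosθ/√(L² − r² sin²θ)].
With r = 0.1441 m, L = 0.5292 m, θ = 106.9°: the bracketed kinematic factor |dx/dθ| = 0.12657 m.
ω = v/|dx/dθ| = 1.29/0.12657 = 10.192 rad/s.
N = 60ω/(2π) = 97.324 rpm.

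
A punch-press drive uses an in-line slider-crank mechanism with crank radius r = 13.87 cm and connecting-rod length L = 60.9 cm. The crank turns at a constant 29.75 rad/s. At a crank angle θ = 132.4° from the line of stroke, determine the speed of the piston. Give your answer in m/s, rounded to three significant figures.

2.57

ω = 29.75 rad/s
For an in-line slider-crank, x = r cosθ + √(L² − r² sin²θ), so v = −rω sinθ·[1 + r cosθ/√(L² − r² sin²θ)].
With r = 0.1387 m, L = 0.609 m, θ = 132.4°: √(L² − r² sin²θ) = 0.60033 m.
v = −0.1387·29.75·0.73846·[1 + 0.1387·-0.67430/0.60033] = -2.5724 m/s.
|v| = 2.5724 m/s.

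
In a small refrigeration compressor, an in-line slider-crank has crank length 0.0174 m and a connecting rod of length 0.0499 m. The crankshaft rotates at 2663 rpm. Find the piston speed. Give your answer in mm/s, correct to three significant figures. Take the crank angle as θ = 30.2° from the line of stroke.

ω = 2π·2663/60 = 278.9 rad/s
For an in-line slider-crank, x = r cosθ + √(L² − r² sin²θ), so v = −rω sinθ·[1 + r cosθ/√(L² − r² sin²θ)].
With r = 0.0174 m, L = 0.0499 m, θ = 30.2°: √(L² − r² sin²θ) = 0.049126 m.
v = −0.0174·278.9·0.50302·[1 + 0.0174·0.86427/0.049126] = -3.188 m/s.
|v| = 3.188 m/s = 3188 mm/s.

3190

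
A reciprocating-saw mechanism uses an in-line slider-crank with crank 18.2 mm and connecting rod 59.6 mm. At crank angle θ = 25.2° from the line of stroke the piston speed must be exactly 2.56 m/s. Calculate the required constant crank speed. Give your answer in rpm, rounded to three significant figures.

For an in-line slider-crank, |v_piston| = rω|sinθ|·[1 + r cosθ/√(L² − r² sin²θ)].
With r = 0.0182 m, L = 0.0596 m, θ = 25.2°: the bracketed kinematic factor |dx/dθ| = 0.0099087 m.
ω = v/|dx/dθ| = 2.56/0.0099087 = 258.36 rad/s.
N = 60ω/(2π) = 2467.2 rpm.

2470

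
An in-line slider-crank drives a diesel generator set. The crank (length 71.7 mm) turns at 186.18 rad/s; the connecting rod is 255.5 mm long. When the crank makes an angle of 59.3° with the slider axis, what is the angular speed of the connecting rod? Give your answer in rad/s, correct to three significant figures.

ω = 186.2 rad/s
The rod makes angle φ with the slider axis where L sinφ = r sinθ; differentiating, L cosφ·φ̇ = r ω cosθ.
L cosφ = √(L² − r² sin²θ) = 0.24795 m.
|ω_rod| = r ω |cosθ| / √(L² − r² sin²θ) = 0.0717·186.2·0.51054/0.24795 = 27.487 rad/s.

27.5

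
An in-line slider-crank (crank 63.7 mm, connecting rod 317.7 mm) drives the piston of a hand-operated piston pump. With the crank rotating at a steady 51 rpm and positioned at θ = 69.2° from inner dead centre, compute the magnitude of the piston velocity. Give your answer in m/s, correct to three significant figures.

ω = 2π·51/60 = 5.341 rad/s
For an in-line slider-crank, x = r cosθ + √(L² − r² sin²θ), so v = −rω sinθ·[1 + r cosθ/√(L² − r² sin²θ)].
With r = 0.0637 m, L = 0.3177 m, θ = 69.2°: √(L² − r² sin²θ) = 0.31207 m.
v = −0.0637·5.341·0.93483·[1 + 0.0637·0.35511/0.31207] = -0.34108 m/s.
|v| = 0.34108 m/s.

0.341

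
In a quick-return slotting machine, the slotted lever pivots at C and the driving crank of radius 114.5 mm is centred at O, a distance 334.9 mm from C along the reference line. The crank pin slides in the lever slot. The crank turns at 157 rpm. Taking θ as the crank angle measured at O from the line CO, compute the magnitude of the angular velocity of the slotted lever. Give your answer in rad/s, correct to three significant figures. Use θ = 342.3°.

ω = 16.44 rad/s (from 157 rpm).
Crank pin A relative to C: A = (d + r cosθ, r sinθ); lever angle φ = atan2(r sinθ, d + r cosθ).
Differentiating tanφ: φ̇ = rω(d cosθ + r)/(d² + r² + 2dr cosθ).
d² + r² + 2dr cosθ = |CA|² = 0.19833 m²;  d cosθ + r = +0.43355 m.
|ω_lever| = |0.1145·16.44·+0.43355| / 0.19833 = 4.1151 rad/s.

4.12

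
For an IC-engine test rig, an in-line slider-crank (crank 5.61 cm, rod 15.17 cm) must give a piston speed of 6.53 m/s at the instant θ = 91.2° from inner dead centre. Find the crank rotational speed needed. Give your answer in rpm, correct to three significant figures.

1120

For an in-line slider-crank, |v_piston| = rω|sinθ|·[1 + r cosθ/√(L² − r² sin²θ)].
With r = 0.0561 m, L = 0.1517 m, θ = 91.2°: the bracketed kinematic factor |dx/dθ| = 0.05562 m.
ω = v/|dx/dθ| = 6.53/0.05562 = 117.4 rad/s.
N = 60ω/(2π) = 1121.1 rpm.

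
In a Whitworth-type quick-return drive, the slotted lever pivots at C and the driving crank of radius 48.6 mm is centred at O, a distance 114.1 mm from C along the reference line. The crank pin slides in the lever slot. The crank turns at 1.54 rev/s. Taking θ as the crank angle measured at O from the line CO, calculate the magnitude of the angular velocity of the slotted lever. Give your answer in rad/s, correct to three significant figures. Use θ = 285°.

ω = 9.676 rad/s (from 1.54 rev/s).
Crank pin A relative to C: A = (d + r cosθ, r sinθ); lever angle φ = atan2(r sinθ, d + r cosθ).
Differentiating tanφ: φ̇ = rω(d cosθ + r)/(d² + r² + 2dr cosθ).
d² + r² + 2dr cosθ = |CA|² = 0.0182512 m²;  d cosθ + r = +0.078131 m.
|ω_lever| = |0.0486·9.676·+0.078131| / 0.0182512 = 2.0131 rad/s.

2.01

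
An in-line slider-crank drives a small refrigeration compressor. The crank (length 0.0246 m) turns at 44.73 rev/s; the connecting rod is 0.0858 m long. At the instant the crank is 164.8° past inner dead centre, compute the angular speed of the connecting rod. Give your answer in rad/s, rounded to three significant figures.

ω = 281 rad/s (converted from 44.73 rev/s).
The rod makes angle φ with the slider axis where L sinφ = r sinθ; differentiating, L cosφ·φ̇ = r ω cosθ.
L cosφ = √(L² − r² sin²θ) = 0.085557 m.
|ω_rod| = r ω |cosθ| / √(L² − r² sin²θ) = 0.0246·281·0.96502/0.085557 = 77.982 rad/s.

78.0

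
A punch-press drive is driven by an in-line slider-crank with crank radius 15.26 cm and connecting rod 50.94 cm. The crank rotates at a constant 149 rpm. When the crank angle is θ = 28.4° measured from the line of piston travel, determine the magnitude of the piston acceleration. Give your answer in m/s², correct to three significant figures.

ω = 2π·149/60 = 15.6 rad/s
x(θ) = r cosθ + √(L² − r² sin²θ); with ω constant, a = ω²·d²x/dθ².
d²x/dθ² = −r cosθ − r²(cos2θ)/√u − r⁴ sin²2θ/(4u^{3/2}),  u = L² − r² sin²θ = 0.25422 m².
Substituting r = 0.1526 m, L = 0.5094 m, θ = 28.4°: d²x/dθ² = -0.16026 m.
a = ω²·d²x/dθ² = (15.6)²·(-0.16026) = -39.018 m/s²;  |a| = 39.018 m/s².

39.0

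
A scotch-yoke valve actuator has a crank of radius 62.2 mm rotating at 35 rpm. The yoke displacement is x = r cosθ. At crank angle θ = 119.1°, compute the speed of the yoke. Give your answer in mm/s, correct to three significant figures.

199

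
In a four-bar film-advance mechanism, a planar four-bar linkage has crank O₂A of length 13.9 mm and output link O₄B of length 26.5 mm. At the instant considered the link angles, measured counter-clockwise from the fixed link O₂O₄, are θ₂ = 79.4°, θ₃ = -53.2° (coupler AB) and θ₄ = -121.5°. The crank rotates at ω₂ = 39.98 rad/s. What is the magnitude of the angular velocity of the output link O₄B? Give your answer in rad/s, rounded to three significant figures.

ω₂ = 39.98 rad/s
Differentiating the loop-closure r₂e^{iθ₂}+r₃e^{iθ₃}=r₁+r₄e^{iθ₄} gives r₂ω₂e^{iθ₂}+r₃ω₃e^{iθ₃}=r₄ω₄e^{iθ₄}.
Eliminating the other unknown: ω₄ = r₂ω₂ sin(θ₂−θ₃) / [r₄ sin(θ₄−θ₃)].
Numerator sine = +0.73610; denominator sine = -0.92913.
Result = 0.0139·39.98·(+0.73610) / (0.0265·(-0.92913)) = -16.614 rad/s; magnitude 16.614 rad/s.

16.6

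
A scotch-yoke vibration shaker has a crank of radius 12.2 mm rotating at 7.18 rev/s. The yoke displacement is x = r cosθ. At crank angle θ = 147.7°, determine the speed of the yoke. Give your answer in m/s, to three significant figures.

0.294

ω = 45.11 rad/s (from 7.18 rev/s).
x = r cosθ ⇒ ẋ = −rω sinθ.
|v| = rω|sinθ| = 0.0122·45.11·|sin 147.7°| = 0.2941 m/s.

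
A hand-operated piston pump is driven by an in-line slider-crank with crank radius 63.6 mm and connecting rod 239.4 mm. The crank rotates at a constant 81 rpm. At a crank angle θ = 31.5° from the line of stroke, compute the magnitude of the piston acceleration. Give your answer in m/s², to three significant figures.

ω = 2π·81/60 = 8.482 rad/s
x(θ) = r cosθ + √(L² − r² sin²θ); with ω constant, a = ω²·d²x/dθ².
d²x/dθ² = −r cosθ − r²(cos2θ)/√u − r⁴ sin²2θ/(4u^{3/2}),  u = L² − r² sin²θ = 0.0562081 m².
Substituting r = 0.0636 m, L = 0.2394 m, θ = 31.5°: d²x/dθ² = -0.062217 m.
a = ω²·d²x/dθ² = (8.482)²·(-0.062217) = -4.4765 m/s²;  |a| = 4.4765 m/s².

4.48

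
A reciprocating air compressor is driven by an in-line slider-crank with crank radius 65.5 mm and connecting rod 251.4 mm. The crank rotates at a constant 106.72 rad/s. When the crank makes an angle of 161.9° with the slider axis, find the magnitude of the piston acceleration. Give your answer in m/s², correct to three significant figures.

551

ω = 106.7 rad/s
x(θ) = r cosθ + √(L² − r² sin²θ); with ω constant, a = ω²·d²x/dθ².
d²x/dθ² = −r cosθ − r²(cos2θ)/√u − r⁴ sin²2θ/(4u^{3/2}),  u = L² − r² sin²θ = 0.0627879 m².
Substituting r = 0.0655 m, L = 0.2514 m, θ = 161.9°: d²x/dθ² = +0.04834 m.
a = ω²·d²x/dθ² = (106.7)²·(+0.04834) = +550.56 m/s²;  |a| = 550.56 m/s².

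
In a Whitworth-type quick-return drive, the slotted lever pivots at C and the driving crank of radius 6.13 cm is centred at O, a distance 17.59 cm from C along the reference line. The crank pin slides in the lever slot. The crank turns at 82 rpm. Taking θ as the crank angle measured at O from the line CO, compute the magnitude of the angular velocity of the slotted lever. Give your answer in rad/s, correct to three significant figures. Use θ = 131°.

1.39

ω = 8.587 rad/s (from 82 rpm).
Crank pin A relative to C: A = (d + r cosθ, r sinθ); lever angle φ = atan2(r sinθ, d + r cosθ).
Differentiating tanφ: φ̇ = rω(d cosθ + r)/(d² + r² + 2dr cosθ).
d² + r² + 2dr cosθ = |CA|² = 0.0205504 m²;  d cosθ + r = -0.054101 m.
|ω_lever| = |0.0613·8.587·-0.054101| / 0.0205504 = 1.3858 rad/s.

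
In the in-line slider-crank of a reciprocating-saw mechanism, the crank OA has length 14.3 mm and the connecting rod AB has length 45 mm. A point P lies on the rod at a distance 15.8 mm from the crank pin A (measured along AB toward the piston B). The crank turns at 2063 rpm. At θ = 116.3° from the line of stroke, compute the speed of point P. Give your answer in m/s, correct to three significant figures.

2.77

ω = 216 rad/s.  Crank-pin speed |V_A| = rω = 3.0893 m/s, perpendicular to OA.
Rod angle: sinφ = −(r/L) sinθ ⇒ φ = -16.552°; ω_rod = −rω cosθ/√(L²−r²sin²θ) = +31.733 rad/s.
V_P = V_A + ω_rod × AP, with AP = 0.0158 m along the rod.
Components: V_Px = −rω sinθ − a·ω_rod·sinφ = -2.6267 m/s;  V_Py = rω cosθ + a·ω_rod·cosφ = -0.88819 m/s.
|V_P| = √(V_Px² + V_Py²) = 2.7728 m/s.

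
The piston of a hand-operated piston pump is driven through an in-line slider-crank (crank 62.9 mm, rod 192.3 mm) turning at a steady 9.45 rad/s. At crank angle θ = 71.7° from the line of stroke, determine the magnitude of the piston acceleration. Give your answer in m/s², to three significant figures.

0.232

ω = 9.45 rad/s
x(θ) = r cosθ + √(L² − r² sin²θ); with ω constant, a = ω²·d²x/dθ².
d²x/dθ² = −r cosθ − r²(cos2θ)/√u − r⁴ sin²2θ/(4u^{3/2}),  u = L² − r² sin²θ = 0.0334129 m².
Substituting r = 0.0629 m, L = 0.1923 m, θ = 71.7°: d²x/dθ² = -0.0026015 m.
a = ω²·d²x/dθ² = (9.45)²·(-0.0026015) = -0.23232 m/s²;  |a| = 0.23232 m/s².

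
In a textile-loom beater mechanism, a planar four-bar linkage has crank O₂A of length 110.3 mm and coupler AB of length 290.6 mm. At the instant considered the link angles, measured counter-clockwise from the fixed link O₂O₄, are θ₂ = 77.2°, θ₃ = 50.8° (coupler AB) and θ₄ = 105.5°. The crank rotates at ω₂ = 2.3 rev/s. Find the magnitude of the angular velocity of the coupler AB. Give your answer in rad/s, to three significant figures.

ω₂ = 14.45 rad/s (from 2.3 rev/s).
Differentiating the loop-closure r₂e^{iθ₂}+r₃e^{iθ₃}=r₁+r₄e^{iθ₄} gives r₂ω₂e^{iθ₂}+r₃ω₃e^{iθ₃}=r₄ω₄e^{iθ₄}.
Eliminating the other unknown: ω₃ = r₂ω₂ sin(θ₄−θ₂) / [r₃ sin(θ₃−θ₄)].
Numerator sine = +0.47409; denominator sine = -0.81614.
Result = 0.1103·14.45·(+0.47409) / (0.2906·(-0.81614)) = -3.1863 rad/s; magnitude 3.1863 rad/s.

3.19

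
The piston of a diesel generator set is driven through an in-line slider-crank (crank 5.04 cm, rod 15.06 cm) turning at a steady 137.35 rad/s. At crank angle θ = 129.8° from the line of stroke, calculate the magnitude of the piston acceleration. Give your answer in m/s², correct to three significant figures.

659

ω = 137.3 rad/s
x(θ) = r cosθ + √(L² − r² sin²θ); with ω constant, a = ω²·d²x/dθ².
d²x/dθ² = −r cosθ − r²(cos2θ)/√u − r⁴ sin²2θ/(4u^{3/2}),  u = L² − r² sin²θ = 0.021181 m².
Substituting r = 0.0504 m, L = 0.1506 m, θ = 129.8°: d²x/dθ² = +0.034906 m.
a = ω²·d²x/dθ² = (137.3)²·(+0.034906) = +658.5 m/s²;  |a| = 658.5 m/s².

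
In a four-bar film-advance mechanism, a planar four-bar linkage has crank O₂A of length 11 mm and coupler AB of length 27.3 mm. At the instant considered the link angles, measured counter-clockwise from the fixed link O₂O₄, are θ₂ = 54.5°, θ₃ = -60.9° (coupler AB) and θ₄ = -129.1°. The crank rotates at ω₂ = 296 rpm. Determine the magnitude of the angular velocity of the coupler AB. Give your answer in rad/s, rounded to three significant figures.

0.845

ω₂ = 31 rad/s (from 296 rpm).
Differentiating the loop-closure r₂e^{iθ₂}+r₃e^{iθ₃}=r₁+r₄e^{iθ₄} gives r₂ω₂e^{iθ₂}+r₃ω₃e^{iθ₃}=r₄ω₄e^{iθ₄}.
Eliminating the other unknown: ω₃ = r₂ω₂ sin(θ₄−θ₂) / [r₃ sin(θ₃−θ₄)].
Numerator sine = +0.06279; denominator sine = +0.92849.
Result = 0.011·31·(+0.06279) / (0.0273·(+0.92849)) = +0.84464 rad/s; magnitude 0.84464 rad/s.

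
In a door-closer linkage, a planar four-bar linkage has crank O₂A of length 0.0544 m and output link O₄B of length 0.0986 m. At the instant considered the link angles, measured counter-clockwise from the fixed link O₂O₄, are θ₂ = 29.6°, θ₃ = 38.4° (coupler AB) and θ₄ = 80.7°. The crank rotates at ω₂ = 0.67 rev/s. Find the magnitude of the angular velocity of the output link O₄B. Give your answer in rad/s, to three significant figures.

0.528

ω₂ = 4.21 rad/s (from 0.67 rev/s).
Differentiating the loop-closure r₂e^{iθ₂}+r₃e^{iθ₃}=r₁+r₄e^{iθ₄} gives r₂ω₂e^{iθ₂}+r₃ω₃e^{iθ₃}=r₄ω₄e^{iθ₄}.
Eliminating the other unknown: ω₄ = r₂ω₂ sin(θ₂−θ₃) / [r₄ sin(θ₄−θ₃)].
Numerator sine = -0.15299; denominator sine = +0.67301.
Result = 0.0544·4.21·(-0.15299) / (0.0986·(+0.67301)) = -0.52796 rad/s; magnitude 0.52796 rad/s.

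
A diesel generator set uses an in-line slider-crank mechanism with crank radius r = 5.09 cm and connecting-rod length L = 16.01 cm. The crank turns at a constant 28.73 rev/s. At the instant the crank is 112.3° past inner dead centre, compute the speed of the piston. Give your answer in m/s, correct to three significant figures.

7.43

ω = 2π·28.7 = 180.5 rad/s
For an in-line slider-crank, x = r cosθ + √(L² − r² sin²θ), so v = −rω sinθ·[1 + r cosθ/√(L² − r² sin²θ)].
With r = 0.0509 m, L = 0.1601 m, θ = 112.3°: √(L² − r² sin²θ) = 0.15302 m.
v = −0.0509·180.5·0.92521·[1 + 0.0509·-0.37946/0.15302] = -7.428 m/s.
|v| = 7.428 m/s.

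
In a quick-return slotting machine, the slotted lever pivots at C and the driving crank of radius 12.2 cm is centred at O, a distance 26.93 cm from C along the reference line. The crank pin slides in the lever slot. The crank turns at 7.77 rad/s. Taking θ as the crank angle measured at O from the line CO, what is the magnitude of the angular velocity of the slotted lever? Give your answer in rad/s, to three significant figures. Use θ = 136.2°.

ω = 7.77 rad/s
Crank pin A relative to C: A = (d + r cosθ, r sinθ); lever angle φ = atan2(r sinθ, d + r cosθ).
Differentiating tanφ: φ̇ = rω(d cosθ + r)/(d² + r² + 2dr cosθ).
d² + r² + 2dr cosθ = |CA|² = 0.0399802 m²;  d cosθ + r = -0.07237 m.
|ω_lever| = |0.122·7.77·-0.07237| / 0.0399802 = 1.7159 rad/s.

1.72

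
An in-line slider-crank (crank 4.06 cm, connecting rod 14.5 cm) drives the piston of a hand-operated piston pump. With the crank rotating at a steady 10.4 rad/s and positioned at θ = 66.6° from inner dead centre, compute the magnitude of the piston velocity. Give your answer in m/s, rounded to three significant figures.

ω = 10.4 rad/s
For an in-line slider-crank, x = r cosθ + √(L² − r² sin²θ), so v = −rω sinθ·[1 + r cosθ/√(L² − r² sin²θ)].
With r = 0.0406 m, L = 0.145 m, θ = 66.6°: √(L² − r² sin²θ) = 0.14013 m.
v = −0.0406·10.4·0.91775·[1 + 0.0406·0.39715/0.14013] = -0.4321 m/s.
|v| = 0.4321 m/s.

0.432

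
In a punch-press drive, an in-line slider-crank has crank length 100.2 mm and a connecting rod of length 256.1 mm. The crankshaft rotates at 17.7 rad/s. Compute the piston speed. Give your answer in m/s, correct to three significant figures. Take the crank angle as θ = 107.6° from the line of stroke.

1.47

ω = 17.7 rad/s
For an in-line slider-crank, x = r cosθ + √(L² − r² sin²θ), so v = −rω sinθ·[1 + r cosθ/√(L² − r² sin²θ)].
With r = 0.1002 m, L = 0.2561 m, θ = 107.6°: √(L² − r² sin²θ) = 0.23762 m.
v = −0.1002·17.7·0.95319·[1 + 0.1002·-0.30237/0.23762] = -1.475 m/s.
|v| = 1.475 m/s.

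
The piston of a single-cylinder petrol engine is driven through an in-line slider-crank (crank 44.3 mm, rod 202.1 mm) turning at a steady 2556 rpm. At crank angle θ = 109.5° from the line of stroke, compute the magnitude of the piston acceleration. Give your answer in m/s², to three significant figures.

ω = 2π·2556/60 = 267.7 rad/s
x(θ) = r cosθ + √(L² − r² sin²θ); with ω constant, a = ω²·d²x/dθ².
d²x/dθ² = −r cosθ − r²(cos2θ)/√u − r⁴ sin²2θ/(4u^{3/2}),  u = L² − r² sin²θ = 0.0391006 m².
Substituting r = 0.0443 m, L = 0.2021 m, θ = 109.5°: d²x/dθ² = +0.022451 m.
a = ω²·d²x/dθ² = (267.7)²·(+0.022451) = +1608.5 m/s²;  |a| = 1608.5 m/s².

1610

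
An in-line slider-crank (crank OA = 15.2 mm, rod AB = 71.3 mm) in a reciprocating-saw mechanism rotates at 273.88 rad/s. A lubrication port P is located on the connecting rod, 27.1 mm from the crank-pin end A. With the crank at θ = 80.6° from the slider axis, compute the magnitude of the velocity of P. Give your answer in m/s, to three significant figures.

ω = 273.9 rad/s.  Crank-pin speed |V_A| = rω = 4.163 m/s, perpendicular to OA.
Rod angle: sinφ = −(r/L) sinθ ⇒ φ = -12.141°; ω_rod = −rω cosθ/√(L²−r²sin²θ) = -9.7543 rad/s.
V_P = V_A + ω_rod × AP, with AP = 0.0271 m along the rod.
Components: V_Px = −rω sinθ − a·ω_rod·sinφ = -4.1627 m/s;  V_Py = rω cosθ + a·ω_rod·cosφ = +0.42149 m/s.
|V_P| = √(V_Px² + V_Py²) = 4.184 m/s.

4.18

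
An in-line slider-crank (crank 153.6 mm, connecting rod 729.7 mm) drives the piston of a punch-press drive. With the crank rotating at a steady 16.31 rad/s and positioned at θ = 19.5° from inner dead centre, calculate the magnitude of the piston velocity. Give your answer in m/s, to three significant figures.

ω = 16.31 rad/s
For an in-line slider-crank, x = r cosθ + √(L² − r² sin²θ), so v = −rω sinθ·[1 + r cosθ/√(L² − r² sin²θ)].
With r = 0.1536 m, L = 0.7297 m, θ = 19.5°: √(L² − r² sin²θ) = 0.7279 m.
v = −0.1536·16.31·0.33381·[1 + 0.1536·0.94264/0.7279] = -1.0026 m/s.
|v| = 1.0026 m/s.

1.00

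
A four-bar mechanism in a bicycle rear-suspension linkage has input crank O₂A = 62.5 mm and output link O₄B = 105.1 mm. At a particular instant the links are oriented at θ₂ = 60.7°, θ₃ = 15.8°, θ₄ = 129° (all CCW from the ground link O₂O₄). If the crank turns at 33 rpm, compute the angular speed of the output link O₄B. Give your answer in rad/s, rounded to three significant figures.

1.58

ω₂ = 3.456 rad/s (from 33 rpm).
Differentiating the loop-closure r₂e^{iθ₂}+r₃e^{iθ₃}=r₁+r₄e^{iθ₄} gives r₂ω₂e^{iθ₂}+r₃ω₃e^{iθ₃}=r₄ω₄e^{iθ₄}.
Eliminating the other unknown: ω₄ = r₂ω₂ sin(θ₂−θ₃) / [r₄ sin(θ₄−θ₃)].
Numerator sine = +0.70587; denominator sine = +0.91914.
Result = 0.0625·3.456·(+0.70587) / (0.1051·(+0.91914)) = +1.5782 rad/s; magnitude 1.5782 rad/s.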